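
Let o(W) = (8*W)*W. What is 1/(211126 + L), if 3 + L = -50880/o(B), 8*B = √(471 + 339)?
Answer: 27/5686753 ≈ 4.7479e-6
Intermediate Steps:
B = 9*√10/8 (B = √(471 + 339)/8 = √810/8 = (9*√10)/8 = 9*√10/8 ≈ 3.5576)
o(W) = 8*W²
L = -13649/27 (L = -3 - 50880/(8*(9*√10/8)²) = -3 - 50880/(8*(405/32)) = -3 - 50880/405/4 = -3 - 50880*4/405 = -3 - 13568/27 = -13649/27 ≈ -505.52)
1/(211126 + L) = 1/(211126 - 13649/27) = 1/(5686753/27) = 27/5686753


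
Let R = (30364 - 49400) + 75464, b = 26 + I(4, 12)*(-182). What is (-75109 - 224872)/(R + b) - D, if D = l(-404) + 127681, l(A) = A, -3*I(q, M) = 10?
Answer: -1980766487/15562 ≈ -1.2728e+5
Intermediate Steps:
I(q, M) = -10/3 (I(q, M) = -⅓*10 = -10/3)
b = 1898/3 (b = 26 - 10/3*(-182) = 26 + 1820/3 = 1898/3 ≈ 632.67)
R = 56428 (R = -19036 + 75464 = 56428)
D = 127277 (D = -404 + 127681 = 127277)
(-75109 - 224872)/(R + b) - D = (-75109 - 224872)/(56428 + 1898/3) - 1*127277 = -299981/171182/3 - 127277 = -299981*3/171182 - 127277 = -81813/15562 - 127277 = -1980766487/15562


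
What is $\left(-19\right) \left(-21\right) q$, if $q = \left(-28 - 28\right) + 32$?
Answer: $-9576$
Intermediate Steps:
$q = -24$ ($q = -56 + 32 = -24$)
$\left(-19\right) \left(-21\right) q = \left(-19\right) \left(-21\right) \left(-24\right) = 399 \left(-24\right) = -9576$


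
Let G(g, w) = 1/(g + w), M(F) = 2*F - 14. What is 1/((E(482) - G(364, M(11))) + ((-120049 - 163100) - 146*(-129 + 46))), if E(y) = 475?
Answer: -372/100646833 ≈ -3.6961e-6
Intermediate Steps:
M(F) = -14 + 2*F
1/((E(482) - G(364, M(11))) + ((-120049 - 163100) - 146*(-129 + 46))) = 1/((475 - 1/(364 + (-14 + 2*11))) + ((-120049 - 163100) - 146*(-129 + 46))) = 1/((475 - 1/(364 + (-14 + 22))) + (-283149 - 146*(-83))) = 1/((475 - 1/(364 + 8)) + (-283149 + 12118)) = 1/((475 - 1/372) - 271031) = 1/(176699/372 - 271031) = 1/(-100646833/372) = -372/100646833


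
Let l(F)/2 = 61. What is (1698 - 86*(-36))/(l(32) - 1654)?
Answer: -2397/766 ≈ -3.1292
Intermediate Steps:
l(F) = 122 (l(F) = 2*61 = 122)
(1698 - 86*(-36))/(l(32) - 1654) = (1698 - 86*(-36))/(122 - 1654) = (1698 + 3096)/(-1532) = 4794*(-1/1532) = -2397/766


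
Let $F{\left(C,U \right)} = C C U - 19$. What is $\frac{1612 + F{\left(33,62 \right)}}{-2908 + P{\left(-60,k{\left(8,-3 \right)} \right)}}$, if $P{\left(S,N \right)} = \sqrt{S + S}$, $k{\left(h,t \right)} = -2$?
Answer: $- \frac{50243697}{2114146} - \frac{69111 i \sqrt{30}}{4228292} \approx -23.765 - 0.089525 i$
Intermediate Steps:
$F{\left(C,U \right)} = -19 + U C^{2}$ ($F{\left(C,U \right)} = C^{2} U - 19 = U C^{2} - 19 = -19 + U C^{2}$)
$P{\left(S,N \right)} = \sqrt{2} \sqrt{S}$ ($P{\left(S,N \right)} = \sqrt{2 S} = \sqrt{2} \sqrt{S}$)
$\frac{1612 + F{\left(33,62 \right)}}{-2908 + P{\left(-60,k{\left(8,-3 \right)} \right)}} = \frac{1612 - \left(19 - 62 \cdot 33^{2}\right)}{-2908 + \sqrt{2} \sqrt{-60}} = \frac{1612 + \left(-19 + 62 \cdot 1089\right)}{-2908 + \sqrt{2} \cdot 2 i \sqrt{15}} = \frac{1612 + \left(-19 + 67518\right)}{-2908 + 2 i \sqrt{30}} = \frac{1612 + 67499}{-2908 + 2 i \sqrt{30}} = \frac{69111}{-2908 + 2 i \sqrt{30}}$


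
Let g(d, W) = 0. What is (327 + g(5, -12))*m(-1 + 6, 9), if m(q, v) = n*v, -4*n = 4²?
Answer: -11772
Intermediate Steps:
n = -4 (n = -¼*4² = -¼*16 = -4)
m(q, v) = -4*v
(327 + g(5, -12))*m(-1 + 6, 9) = (327 + 0)*(-4*9) = 327*(-36) = -11772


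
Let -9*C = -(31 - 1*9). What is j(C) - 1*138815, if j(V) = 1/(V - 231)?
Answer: -285542464/2057 ≈ -1.3882e+5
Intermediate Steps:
C = 22/9 (C = -(-1)*(31 - 1*9)/9 = -(-1)*(31 - 9)/9 = -(-1)*22/9 = -⅑*(-22) = 22/9 ≈ 2.4444)
j(V) = 1/(-231 + V)
j(C) - 1*138815 = 1/(-231 + 22/9) - 1*138815 = 1/(-2057/9) - 138815 = -9/2057 - 138815 = -285542464/2057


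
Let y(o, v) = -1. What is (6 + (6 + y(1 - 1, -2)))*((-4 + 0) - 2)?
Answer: -66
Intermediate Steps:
(6 + (6 + y(1 - 1, -2)))*((-4 + 0) - 2) = (6 + (6 - 1))*((-4 + 0) - 2) = (6 + 5)*(-4 - 2) = 11*(-6) = -66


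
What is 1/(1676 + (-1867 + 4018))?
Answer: 1/3827 ≈ 0.00026130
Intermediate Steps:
1/(1676 + (-1867 + 4018)) = 1/(1676 + 2151) = 1/3827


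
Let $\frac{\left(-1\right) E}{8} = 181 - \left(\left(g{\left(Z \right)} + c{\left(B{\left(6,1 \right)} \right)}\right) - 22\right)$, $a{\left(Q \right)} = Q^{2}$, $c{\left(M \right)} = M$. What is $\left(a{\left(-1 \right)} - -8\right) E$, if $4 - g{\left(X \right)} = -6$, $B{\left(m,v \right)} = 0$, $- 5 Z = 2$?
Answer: $-13896$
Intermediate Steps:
$Z = - \frac{2}{5}$ ($Z = \left(- \frac{1}{5}\right) 2 = - \frac{2}{5} \approx -0.4$)
$g{\left(X \right)} = 10$ ($g{\left(X \right)} = 4 - -6 = 4 + 6 = 10$)
$E = -1544$ ($E = - 8 \left(181 - \left(\left(10 + 0\right) - 22\right)\right) = - 8 \left(181 - \left(10 - 22\right)\right) = - 8 \left(181 - -12\right) = - 8 \left(181 + 12\right) = \left(-8\right) 193 = -1544$)
$\left(a{\left(-1 \right)} - -8\right) E = \left(\left(-1\right)^{2} - -8\right) \left(-1544\right) = \left(1 + 8\right) \left(-1544\right) = 9 \left(-1544\right) = -13896$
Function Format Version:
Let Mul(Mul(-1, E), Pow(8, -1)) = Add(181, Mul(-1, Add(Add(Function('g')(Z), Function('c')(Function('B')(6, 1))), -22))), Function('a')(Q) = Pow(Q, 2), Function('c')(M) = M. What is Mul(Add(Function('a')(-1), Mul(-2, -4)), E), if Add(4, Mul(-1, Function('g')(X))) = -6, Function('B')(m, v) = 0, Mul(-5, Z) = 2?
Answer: -13896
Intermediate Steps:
Z = Rational(-2, 5) (Z = Mul(Rational(-1, 5), 2) = Rational(-2, 5) ≈ -0.40000)
Function('g')(X) = 10 (Function('g')(X) = Add(4, Mul(-1, -6)) = Add(4, 6) = 10)
E = -1544 (E = Mul(-8, Add(181, Mul(-1, Add(Add(10, 0), -22)))) = Mul(-8, Add(181, Mul(-1, Add(10, -22)))) = Mul(-8, Add(181, Mul(-1, -12))) = Mul(-8, Add(181, 12)) = Mul(-8, 193) = -1544)
Mul(Add(Function('a')(-1), Mul(-2, -4)), E) = Mul(Add(Pow(-1, 2), Mul(-2, -4)), -1544) = Mul(Add(1, 8), -1544) = Mul(9, -1544) = -13896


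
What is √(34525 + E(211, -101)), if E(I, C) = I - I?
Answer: 5*√1381 ≈ 185.81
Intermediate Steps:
E(I, C) = 0
√(34525 + E(211, -101)) = √(34525 + 0) = √34525 = 5*√1381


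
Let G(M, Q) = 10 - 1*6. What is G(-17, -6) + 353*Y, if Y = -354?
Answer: -124958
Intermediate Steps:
G(M, Q) = 4 (G(M, Q) = 10 - 6 = 4)
G(-17, -6) + 353*Y = 4 + 353*(-354) = 4 - 124962 = -124958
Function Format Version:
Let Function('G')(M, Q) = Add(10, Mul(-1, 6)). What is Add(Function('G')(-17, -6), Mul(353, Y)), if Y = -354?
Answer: -124958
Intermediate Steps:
Function('G')(M, Q) = 4 (Function('G')(M, Q) = Add(10, -6) = 4)
Add(Function('G')(-17, -6), Mul(353, Y)) = Add(4, Mul(353, -354)) = Add(4, -124962) = -124958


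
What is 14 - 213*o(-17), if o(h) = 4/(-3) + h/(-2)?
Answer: -3025/2 ≈ -1512.5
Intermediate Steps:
o(h) = -4/3 - h/2 (o(h) = 4*(-1/3) + h*(-1/2) = -4/3 - h/2)
14 - 213*o(-17) = 14 - 213*(-4/3 - 1/2*(-17)) = 14 - 213*(-4/3 + 17/2) = 14 - 213*43/6 = 14 - 3053/2 = -3025/2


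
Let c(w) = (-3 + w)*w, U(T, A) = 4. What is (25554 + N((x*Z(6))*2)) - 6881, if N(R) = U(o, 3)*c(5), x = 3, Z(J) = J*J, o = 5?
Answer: 18713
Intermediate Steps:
Z(J) = J**2
c(w) = w*(-3 + w)
N(R) = 40 (N(R) = 4*(5*(-3 + 5)) = 4*(5*2) = 4*10 = 40)
(25554 + N((x*Z(6))*2)) - 6881 = (25554 + 40) - 6881 = 25594 - 6881 = 18713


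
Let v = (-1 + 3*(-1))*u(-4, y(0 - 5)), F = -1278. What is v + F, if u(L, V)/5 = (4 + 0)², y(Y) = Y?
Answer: -1598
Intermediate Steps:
u(L, V) = 80 (u(L, V) = 5*(4 + 0)² = 5*4² = 5*16 = 80)
v = -320 (v = (-1 + 3*(-1))*80 = (-1 - 3)*80 = -4*80 = -320)
v + F = -320 - 1278 = -1598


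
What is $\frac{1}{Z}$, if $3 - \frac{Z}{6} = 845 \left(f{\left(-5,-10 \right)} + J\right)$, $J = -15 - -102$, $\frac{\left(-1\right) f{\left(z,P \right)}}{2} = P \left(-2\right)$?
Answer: $- \frac{1}{238272} \approx -4.1969 \cdot 10^{-6}$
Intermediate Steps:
$f{\left(z,P \right)} = 4 P$ ($f{\left(z,P \right)} = - 2 P \left(-2\right) = - 2 \left(- 2 P\right) = 4 P$)
$J = 87$ ($J = -15 + 102 = 87$)
$Z = -238272$ ($Z = 18 - 6 \cdot 845 \left(4 \left(-10\right) + 87\right) = 18 - 6 \cdot 845 \left(-40 + 87\right) = 18 - 6 \cdot 845 \cdot 47 = 18 - 238290 = -238272$)
$\frac{1}{Z} = \frac{1}{-238272} = - \frac{1}{238272}$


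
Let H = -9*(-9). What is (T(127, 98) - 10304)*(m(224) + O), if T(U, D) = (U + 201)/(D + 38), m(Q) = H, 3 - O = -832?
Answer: -160416332/17 ≈ -9.4363e+6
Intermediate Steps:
O = 835 (O = 3 - 1*(-832) = 3 + 832 = 835)
H = 81
m(Q) = 81
T(U, D) = (201 + U)/(38 + D)
(T(127, 98) - 10304)*(m(224) + O) = ((201 + 127)/(38 + 98) - 10304)*(81 + 835) = (328/136 - 10304)*916 = ((1/136)*328 - 10304)*916 = (41/17 - 10304)*916 = -175127/17*916 = -160416332/17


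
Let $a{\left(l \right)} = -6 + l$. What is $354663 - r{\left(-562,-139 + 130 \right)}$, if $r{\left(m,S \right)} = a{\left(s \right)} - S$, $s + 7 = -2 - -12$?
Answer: $354657$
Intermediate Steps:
$s = 3$ ($s = -7 - -10 = -7 + \left(-2 + 12\right) = -7 + 10 = 3$)
$r{\left(m,S \right)} = -3 - S$ ($r{\left(m,S \right)} = \left(-6 + 3\right) - S = -3 - S$)
$354663 - r{\left(-562,-139 + 130 \right)} = 354663 - \left(-3 - \left(-139 + 130\right)\right) = 354663 - \left(-3 - -9\right) = 354663 - \left(-3 + 9\right) = 354663 - 6 = 354657$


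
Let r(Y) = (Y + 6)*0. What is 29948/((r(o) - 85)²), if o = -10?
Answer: 29948/7225 ≈ 4.1451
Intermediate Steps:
r(Y) = 0 (r(Y) = (6 + Y)*0 = 0)
29948/((r(o) - 85)²) = 29948/((0 - 85)²) = 29948/((-85)²) = 29948/7225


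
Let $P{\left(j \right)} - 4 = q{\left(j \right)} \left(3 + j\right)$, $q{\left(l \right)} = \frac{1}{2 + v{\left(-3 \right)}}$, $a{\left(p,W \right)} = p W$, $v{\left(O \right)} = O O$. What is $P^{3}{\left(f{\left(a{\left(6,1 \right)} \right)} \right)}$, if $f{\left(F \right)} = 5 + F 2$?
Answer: $\frac{262144}{1331} \approx 196.95$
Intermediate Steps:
$v{\left(O \right)} = O^{2}$
$a{\left(p,W \right)} = W p$
$q{\left(l \right)} = \frac{1}{11}$ ($q{\left(l \right)} = \frac{1}{2 + \left(-3\right)^{2}} = \frac{1}{2 + 9} = \frac{1}{11}$)
$f{\left(F \right)} = 5 + 2 F$
$P{\left(j \right)} = \frac{47}{11} + \frac{j}{11}$ ($P{\left(j \right)} = 4 + \frac{3 + j}{11} = 4 + \left(\frac{3}{11} + \frac{j}{11}\right) = \frac{47}{11} + \frac{j}{11}$)
$P^{3}{\left(f{\left(a{\left(6,1 \right)} \right)} \right)} = \left(\frac{47}{11} + \frac{5 + 2 \cdot 1 \cdot 6}{11}\right)^{3} = \left(\frac{47}{11} + \frac{5 + 2 \cdot 6}{11}\right)^{3} = \left(\frac{47}{11} + \frac{5 + 12}{11}\right)^{3} = \left(\frac{47}{11} + \frac{1}{11} \cdot 17\right)^{3} = \left(\frac{47}{11} + \frac{17}{11}\right)^{3} = \left(\frac{64}{11}\right)^{3} = \frac{262144}{1331}$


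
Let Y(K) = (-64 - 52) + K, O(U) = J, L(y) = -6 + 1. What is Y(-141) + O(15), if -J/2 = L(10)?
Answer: -247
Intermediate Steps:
L(y) = -5
J = 10 (J = -2*(-5) = 10)
O(U) = 10
Y(K) = -116 + K
Y(-141) + O(15) = (-116 - 141) + 10 = -257 + 10 = -247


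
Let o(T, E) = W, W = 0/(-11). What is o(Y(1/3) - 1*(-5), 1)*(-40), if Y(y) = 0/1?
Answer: 0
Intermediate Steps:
Y(y) = 0 (Y(y) = 0*1 = 0)
W = 0 (W = 0*(-1/11) = 0)
o(T, E) = 0
o(Y(1/3) - 1*(-5), 1)*(-40) = 0*(-40) = 0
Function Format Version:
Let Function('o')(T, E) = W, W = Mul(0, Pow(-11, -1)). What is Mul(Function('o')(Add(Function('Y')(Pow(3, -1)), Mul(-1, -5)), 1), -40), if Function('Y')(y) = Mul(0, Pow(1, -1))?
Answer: 0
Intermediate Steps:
Function('Y')(y) = 0 (Function('Y')(y) = Mul(0, 1) = 0)
W = 0 (W = Mul(0, Rational(-1, 11)) = 0)
Function('o')(T, E) = 0
Mul(Function('o')(Add(Function('Y')(Pow(3, -1)), Mul(-1, -5)), 1), -40) = Mul(0, -40) = 0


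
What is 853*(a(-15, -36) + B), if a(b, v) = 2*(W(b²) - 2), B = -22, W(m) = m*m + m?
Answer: 86727922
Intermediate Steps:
W(m) = m + m² (W(m) = m² + m = m + m²)
a(b, v) = -4 + 2*b²*(1 + b²) (a(b, v) = 2*(b²*(1 + b²) - 2) = 2*(-2 + b²*(1 + b²)) = -4 + 2*b²*(1 + b²))
853*(a(-15, -36) + B) = 853*((-4 + 2*(-15)² + 2*(-15)⁴) - 22) = 853*((-4 + 2*225 + 2*50625) - 22) = 853*((-4 + 450 + 101250) - 22) = 853*(101696 - 22) = 853*101674 = 86727922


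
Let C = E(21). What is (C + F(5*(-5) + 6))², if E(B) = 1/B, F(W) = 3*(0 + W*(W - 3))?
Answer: 693532225/441 ≈ 1.5726e+6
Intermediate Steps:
F(W) = 3*W*(-3 + W) (F(W) = 3*(0 + W*(-3 + W)) = 3*(W*(-3 + W)) = 3*W*(-3 + W))
E(B) = 1/B
C = 1/21 ≈ 0.047619
(C + F(5*(-5) + 6))² = (1/21 + 3*(5*(-5) + 6)*(-3 + (5*(-5) + 6)))² = (1/21 + 3*(-25 + 6)*(-3 + (-25 + 6)))² = (1/21 + 3*(-19)*(-3 - 19))² = (1/21 + 3*(-19)*(-22))² = (1/21 + 1254)² = (26335/21)² = 693532225/441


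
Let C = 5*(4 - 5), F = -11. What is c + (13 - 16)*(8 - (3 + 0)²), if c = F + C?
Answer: -13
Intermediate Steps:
C = -5 (C = 5*(-1) = -5)
c = -16 (c = -11 - 5 = -16)
c + (13 - 16)*(8 - (3 + 0)²) = -16 + (13 - 16)*(8 - (3 + 0)²) = -16 - 3*(8 - 1*3²) = -16 - 3*(8 - 1*9) = -16 - 3*(8 - 9) = -16 - 3*(-1) = -16 + 3 = -13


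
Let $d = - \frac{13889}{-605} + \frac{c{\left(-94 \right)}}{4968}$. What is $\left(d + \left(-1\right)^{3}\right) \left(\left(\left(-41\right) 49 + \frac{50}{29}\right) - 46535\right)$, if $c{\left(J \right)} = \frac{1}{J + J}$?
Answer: $- \frac{323439200082719}{303458320} \approx -1.0658 \cdot 10^{6}$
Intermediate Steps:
$c{\left(J \right)} = \frac{1}{2 J}$
$d = \frac{12972103171}{565060320}$ ($d = - \frac{13889}{-605} + \frac{\frac{1}{2} \frac{1}{-94}}{4968} = \left(-13889\right) \left(- \frac{1}{605}\right) + \frac{1}{2} \left(- \frac{1}{94}\right) \frac{1}{4968} = \frac{13889}{605} - \frac{1}{933984} = \frac{12972103171}{565060320} \approx 22.957$)
$\left(d + \left(-1\right)^{3}\right) \left(\left(\left(-41\right) 49 + \frac{50}{29}\right) - 46535\right) = \left(\frac{12972103171}{565060320} + \left(-1\right)^{3}\right) \left(\left(\left(-41\right) 49 + \frac{50}{29}\right) - 46535\right) = \left(\frac{12972103171}{565060320} - 1\right) \left(\left(-2009 + 50 \cdot \frac{1}{29}\right) - 46535\right) = \frac{12407042851 \left(\left(-2009 + \frac{50}{29}\right) - 46535\right)}{565060320} = \frac{12407042851 \left(- \frac{58211}{29} - 46535\right)}{565060320} = \frac{12407042851}{565060320} \left(- \frac{1407726}{29}\right) = - \frac{323439200082719}{303458320}$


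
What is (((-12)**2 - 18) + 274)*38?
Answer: 15200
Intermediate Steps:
(((-12)**2 - 18) + 274)*38 = ((144 - 18) + 274)*38 = (126 + 274)*38 = 400*38 = 15200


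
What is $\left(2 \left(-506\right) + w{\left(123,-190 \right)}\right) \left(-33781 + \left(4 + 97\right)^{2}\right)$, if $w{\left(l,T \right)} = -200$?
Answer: $28578960$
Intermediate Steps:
$\left(2 \left(-506\right) + w{\left(123,-190 \right)}\right) \left(-33781 + \left(4 + 97\right)^{2}\right) = \left(2 \left(-506\right) - 200\right) \left(-33781 + \left(4 + 97\right)^{2}\right) = \left(-1012 - 200\right) \left(-33781 + 101^{2}\right) = - 1212 \left(-33781 + 10201\right) = \left(-1212\right) \left(-23580\right) = 28578960$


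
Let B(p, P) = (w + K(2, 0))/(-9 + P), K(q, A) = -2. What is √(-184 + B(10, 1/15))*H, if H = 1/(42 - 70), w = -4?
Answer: -I*√822961/1876 ≈ -0.48357*I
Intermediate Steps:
B(p, P) = -6/(-9 + P) (B(p, P) = (-4 - 2)/(-9 + P) = -6/(-9 + P))
H = -1/28 (H = 1/(-28) = -1/28 ≈ -0.035714)
√(-184 + B(10, 1/15))*H = √(-184 - 6/(-9 + 1/15))*(-1/28) = √(-184 - 6/(-134/15))*(-1/28) = √(-184 - 6*(-15/134))*(-1/28) = √(-184 + 45/67)*(-1/28) = √(-12283/67)*(-1/28) = (I*√822961/67)*(-1/28) = -I*√822961/1876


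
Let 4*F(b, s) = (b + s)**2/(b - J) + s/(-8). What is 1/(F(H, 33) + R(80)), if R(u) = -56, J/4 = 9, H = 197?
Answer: 224/5625 ≈ 0.039822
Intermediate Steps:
J = 36 (J = 4*9 = 36)
F(b, s) = -s/32 + (b + s)**2/(4*(-36 + b)) (F(b, s) = ((b + s)**2/(b - 1*36) + s/(-8))/4 = ((b + s)**2/(b - 36) + s*(-1/8))/4 = ((b + s)**2/(-36 + b) - s/8)/4 = (-s/8 + (b + s)**2/(-36 + b))/4 = -s/32 + (b + s)**2/(4*(-36 + b)))
1/(F(H, 33) + R(80)) = 1/((8*(197 + 33)**2 + 36*33 - 1*197*33)/(32*(-36 + 197)) - 56) = 1/((1/32)*(8*230**2 + 1188 - 6501)/161 - 56) = 1/((1/32)*(1/161)*(8*52900 + 1188 - 6501) - 56) = 1/((1/32)*(1/161)*(423200 + 1188 - 6501) - 56) = 1/((1/32)*(1/161)*417887 - 56) = 1/(18169/224 - 56) = 1/(5625/224) = 224/5625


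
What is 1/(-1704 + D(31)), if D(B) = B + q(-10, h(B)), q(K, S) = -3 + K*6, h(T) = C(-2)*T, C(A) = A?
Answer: -1/1736 ≈ -0.00057604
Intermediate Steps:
h(T) = -2*T
q(K, S) = -3 + 6*K
D(B) = -63 + B (D(B) = B + (-3 + 6*(-10)) = B + (-3 - 60) = B - 63 = -63 + B)
1/(-1704 + D(31)) = 1/(-1704 + (-63 + 31)) = 1/(-1704 - 32) = 1/(-1736) = -1/1736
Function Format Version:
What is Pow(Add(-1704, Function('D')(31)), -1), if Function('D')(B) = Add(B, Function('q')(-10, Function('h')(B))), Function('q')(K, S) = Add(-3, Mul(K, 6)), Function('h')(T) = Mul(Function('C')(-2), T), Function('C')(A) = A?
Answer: Rational(-1, 1736) ≈ -0.00057604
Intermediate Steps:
Function('h')(T) = Mul(-2, T)
Function('q')(K, S) = Add(-3, Mul(6, K))
Function('D')(B) = Add(-63, B) (Function('D')(B) = Add(B, Add(-3, Mul(6, -10))) = Add(B, Add(-3, -60)) = Add(B, -63) = Add(-63, B))
Pow(Add(-1704, Function('D')(31)), -1) = Pow(Add(-1704, Add(-63, 31)), -1) = Pow(Add(-1704, -32), -1) = Pow(-1736, -1) = Rational(-1, 1736)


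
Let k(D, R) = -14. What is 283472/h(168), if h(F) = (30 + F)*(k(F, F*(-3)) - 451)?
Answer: -141736/46035 ≈ -3.0789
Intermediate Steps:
h(F) = -13950 - 465*F (h(F) = (30 + F)*(-14 - 451) = (30 + F)*(-465) = -13950 - 465*F)
283472/h(168) = 283472/(-13950 - 465*168) = 283472/(-13950 - 78120) = 283472/(-92070) = 283472*(-1/92070) = -141736/46035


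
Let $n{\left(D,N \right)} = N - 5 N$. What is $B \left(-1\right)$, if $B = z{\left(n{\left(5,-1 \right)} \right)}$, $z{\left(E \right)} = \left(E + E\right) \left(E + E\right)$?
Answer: $-64$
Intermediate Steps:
$n{\left(D,N \right)} = - 4 N$
$z{\left(E \right)} = 4 E^{2}$ ($z{\left(E \right)} = 2 E 2 E = 4 E^{2}$)
$B = 64$ ($B = 4 \left(\left(-4\right) \left(-1\right)\right)^{2} = 4 \cdot 4^{2} = 4 \cdot 16 = 64$)
$B \left(-1\right) = 64 \left(-1\right) = -64$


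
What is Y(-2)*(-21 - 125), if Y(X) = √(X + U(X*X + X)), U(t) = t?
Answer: 0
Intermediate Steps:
Y(X) = √(X² + 2*X) (Y(X) = √(X + (X*X + X)) = √(X + (X² + X)) = √(X + (X + X²)) = √(X² + 2*X))
Y(-2)*(-21 - 125) = √(-2*(2 - 2))*(-21 - 125) = √(-2*0)*(-146) = √0*(-146) = 0*(-146) = 0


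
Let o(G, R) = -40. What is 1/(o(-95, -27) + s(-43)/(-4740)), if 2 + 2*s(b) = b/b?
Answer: -9480/379199 ≈ -0.025000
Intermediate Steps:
s(b) = -½ (s(b) = -1 + (b/b)/2 = -1 + (½)*1 = -1 + ½ = -½)
1/(o(-95, -27) + s(-43)/(-4740)) = 1/(-40 - ½/(-4740)) = 1/(-40 - ½*(-1/4740)) = 1/(-40 + 1/9480) = 1/(-379199/9480) = -9480/379199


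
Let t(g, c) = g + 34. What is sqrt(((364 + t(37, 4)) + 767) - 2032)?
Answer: I*sqrt(830) ≈ 28.81*I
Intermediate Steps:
t(g, c) = 34 + g
sqrt(((364 + t(37, 4)) + 767) - 2032) = sqrt(((364 + (34 + 37)) + 767) - 2032) = sqrt(((364 + 71) + 767) - 2032) = sqrt((435 + 767) - 2032) = sqrt(1202 - 2032) = sqrt(-830) = I*sqrt(830)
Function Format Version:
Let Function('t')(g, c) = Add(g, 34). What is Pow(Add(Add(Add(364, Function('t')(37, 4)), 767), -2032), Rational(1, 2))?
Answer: Mul(I, Pow(830, Rational(1, 2))) ≈ Mul(28.810, I)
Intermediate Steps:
Function('t')(g, c) = Add(34, g)
Pow(Add(Add(Add(364, Function('t')(37, 4)), 767), -2032), Rational(1, 2)) = Pow(Add(Add(Add(364, Add(34, 37)), 767), -2032), Rational(1, 2)) = Pow(Add(Add(Add(364, 71), 767), -2032), Rational(1, 2)) = Pow(Add(Add(435, 767), -2032), Rational(1, 2)) = Pow(Add(1202, -2032), Rational(1, 2)) = Pow(-830, Rational(1, 2)) = Mul(I, Pow(830, Rational(1, 2)))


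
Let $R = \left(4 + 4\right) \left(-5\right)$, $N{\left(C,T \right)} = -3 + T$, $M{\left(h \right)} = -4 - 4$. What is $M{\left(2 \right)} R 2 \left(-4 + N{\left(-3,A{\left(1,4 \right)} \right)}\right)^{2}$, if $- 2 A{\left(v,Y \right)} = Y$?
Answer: $51840$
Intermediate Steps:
$M{\left(h \right)} = -8$
$A{\left(v,Y \right)} = - \frac{Y}{2}$
$R = -40$ ($R = 8 \left(-5\right) = -40$)
$M{\left(2 \right)} R 2 \left(-4 + N{\left(-3,A{\left(1,4 \right)} \right)}\right)^{2} = \left(-8\right) \left(-40\right) 2 \left(-4 - 5\right)^{2} = 320 \cdot 2 \left(-4 - 5\right)^{2} = 640 \left(-4 - 5\right)^{2} = 640 \left(-9\right)^{2} = 640 \cdot 81 = 51840$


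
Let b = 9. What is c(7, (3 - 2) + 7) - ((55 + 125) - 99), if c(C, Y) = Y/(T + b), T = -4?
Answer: -397/5 ≈ -79.400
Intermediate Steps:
c(C, Y) = Y/5 (c(C, Y) = Y/(-4 + 9) = Y/5)
c(7, (3 - 2) + 7) - ((55 + 125) - 99) = ((3 - 2) + 7)/5 - ((55 + 125) - 99) = (1 + 7)/5 - (180 - 99) = (⅕)*8 - 1*81 = 8/5 - 81 = -397/5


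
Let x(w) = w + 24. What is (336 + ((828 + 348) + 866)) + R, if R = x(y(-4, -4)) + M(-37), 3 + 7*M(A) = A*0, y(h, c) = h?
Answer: 16783/7 ≈ 2397.6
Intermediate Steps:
x(w) = 24 + w
M(A) = -3/7 (M(A) = -3/7 + (A*0)/7 = -3/7 + (⅐)*0 = -3/7 + 0 = -3/7)
R = 137/7 (R = (24 - 4) - 3/7 = 20 - 3/7 = 137/7 ≈ 19.571)
(336 + ((828 + 348) + 866)) + R = (336 + ((828 + 348) + 866)) + 137/7 = (336 + (1176 + 866)) + 137/7 = (336 + 2042) + 137/7 = 2378 + 137/7 = 16783/7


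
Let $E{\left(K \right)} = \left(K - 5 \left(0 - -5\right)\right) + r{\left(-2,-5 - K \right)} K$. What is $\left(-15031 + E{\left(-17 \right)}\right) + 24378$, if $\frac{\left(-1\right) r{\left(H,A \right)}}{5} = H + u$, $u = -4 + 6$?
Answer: $9305$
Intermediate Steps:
$u = 2$
$r{\left(H,A \right)} = -10 - 5 H$ ($r{\left(H,A \right)} = - 5 \left(H + 2\right) = - 5 \left(2 + H\right) = -10 - 5 H$)
$E{\left(K \right)} = -25 + K$ ($E{\left(K \right)} = \left(K - 5 \left(0 - -5\right)\right) + \left(-10 - -10\right) K = \left(K - 5 \left(0 + 5\right)\right) + \left(-10 + 10\right) K = \left(K - 25\right) + 0 K = \left(K - 25\right) + 0 = \left(-25 + K\right) + 0 = -25 + K$)
$\left(-15031 + E{\left(-17 \right)}\right) + 24378 = \left(-15031 - 42\right) + 24378 = -15073 + 24378 = 9305$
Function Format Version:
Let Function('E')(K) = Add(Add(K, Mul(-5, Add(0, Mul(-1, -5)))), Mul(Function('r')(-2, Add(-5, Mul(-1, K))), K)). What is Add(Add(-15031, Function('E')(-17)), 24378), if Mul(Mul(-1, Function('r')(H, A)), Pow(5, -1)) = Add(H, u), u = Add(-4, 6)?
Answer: 9305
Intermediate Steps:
u = 2
Function('r')(H, A) = Add(-10, Mul(-5, H)) (Function('r')(H, A) = Mul(-5, Add(H, 2)) = Mul(-5, Add(2, H)) = Add(-10, Mul(-5, H)))
Function('E')(K) = Add(-25, K) (Function('E')(K) = Add(Add(K, Mul(-5, Add(0, Mul(-1, -5)))), Mul(Add(-10, Mul(-5, -2)), K)) = Add(Add(K, Mul(-5, Add(0, 5))), Mul(Add(-10, 10), K)) = Add(Add(K, Mul(-5, 5)), Mul(0, K)) = Add(Add(K, -25), 0) = Add(Add(-25, K), 0) = Add(-25, K))
Add(Add(-15031, Function('E')(-17)), 24378) = Add(Add(-15031, Add(-25, -17)), 24378) = Add(Add(-15031, -42), 24378) = Add(-15073, 24378) = 9305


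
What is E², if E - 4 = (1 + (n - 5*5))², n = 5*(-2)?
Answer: 1345600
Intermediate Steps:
n = -10
E = 1160 (E = 4 + (1 + (-10 - 5*5))² = 4 + (1 + (-10 - 25))² = 4 + (1 - 35)² = 4 + (-34)² = 4 + 1156 = 1160)
E² = 1160² = 1345600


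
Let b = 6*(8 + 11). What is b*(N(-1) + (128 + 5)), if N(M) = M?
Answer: 15048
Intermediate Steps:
b = 114 (b = 6*19 = 114)
b*(N(-1) + (128 + 5)) = 114*(-1 + (128 + 5)) = 114*(-1 + 133) = 114*132 = 15048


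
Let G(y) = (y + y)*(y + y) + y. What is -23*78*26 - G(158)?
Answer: -146658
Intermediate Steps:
G(y) = y + 4*y² (G(y) = (2*y)*(2*y) + y = 4*y² + y = y + 4*y²)
-23*78*26 - G(158) = -23*78*26 - 158*(1 + 4*158) = -1794*26 - 158*(1 + 632) = -46644 - 158*633 = -46644 - 1*100014 = -46644 - 100014 = -146658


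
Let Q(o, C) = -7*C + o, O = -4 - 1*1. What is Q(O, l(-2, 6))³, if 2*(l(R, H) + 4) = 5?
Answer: 1331/8 ≈ 166.38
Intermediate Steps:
l(R, H) = -3/2 (l(R, H) = -4 + (½)*5 = -4 + 5/2 = -3/2)
O = -5 (O = -4 - 1 = -5)
Q(o, C) = o - 7*C
Q(O, l(-2, 6))³ = (-5 - 7*(-3/2))³ = (-5 + 21/2)³ = (11/2)³ = 1331/8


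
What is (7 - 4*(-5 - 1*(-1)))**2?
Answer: 529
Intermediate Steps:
(7 - 4*(-5 - 1*(-1)))**2 = (7 - 4*(-5 + 1))**2 = (7 - 4*(-4))**2 = (7 + 16)**2 = 23**2 = 529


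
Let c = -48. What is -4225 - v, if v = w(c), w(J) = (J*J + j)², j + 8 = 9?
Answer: -5317250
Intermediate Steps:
j = 1 (j = -8 + 9 = 1)
w(J) = (1 + J²)² (w(J) = (J*J + 1)² = (J² + 1)² = (1 + J²)²)
v = 5313025 (v = (1 + (-48)²)² = (1 + 2304)² = 2305² = 5313025)
-4225 - v = -4225 - 1*5313025 = -4225 - 5313025 = -5317250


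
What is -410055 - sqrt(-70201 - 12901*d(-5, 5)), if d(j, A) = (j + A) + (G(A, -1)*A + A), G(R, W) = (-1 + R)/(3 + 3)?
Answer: -410055 - 2*I*sqrt(399846)/3 ≈ -4.1006e+5 - 421.56*I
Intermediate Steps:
G(R, W) = -1/6 + R/6 (G(R, W) = (-1 + R)/6 = (-1 + R)*(1/6) = -1/6 + R/6)
d(j, A) = j + 2*A + A*(-1/6 + A/6) (d(j, A) = (j + A) + ((-1/6 + A/6)*A + A) = (A + j) + (A*(-1/6 + A/6) + A) = (A + j) + (A + A*(-1/6 + A/6)) = j + 2*A + A*(-1/6 + A/6))
-410055 - sqrt(-70201 - 12901*d(-5, 5)) = -410055 - sqrt(-70201 - 12901*(-5 + (1/6)*5**2 + (11/6)*5)) = -410055 - sqrt(-70201 - 12901*(-5 + (1/6)*25 + 55/6)) = -410055 - sqrt(-70201 - 12901*(-5 + 25/6 + 55/6)) = -410055 - sqrt(-70201 - 12901*25/3) = -410055 - sqrt(-70201 - 322525/3) = -410055 - sqrt(-533128/3) = -410055 - 2*I*sqrt(399846)/3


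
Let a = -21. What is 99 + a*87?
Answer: -1728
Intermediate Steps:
99 + a*87 = 99 - 21*87 = 99 - 1827 = -1728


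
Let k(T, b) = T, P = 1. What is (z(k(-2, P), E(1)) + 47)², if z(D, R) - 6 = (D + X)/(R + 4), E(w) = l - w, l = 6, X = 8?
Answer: 25921/9 ≈ 2880.1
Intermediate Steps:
E(w) = 6 - w
z(D, R) = 6 + (8 + D)/(4 + R) (z(D, R) = 6 + (D + 8)/(R + 4) = 6 + (8 + D)/(4 + R))
(z(k(-2, P), E(1)) + 47)² = ((32 - 2 + 6*(6 - 1*1))/(4 + (6 - 1*1)) + 47)² = ((32 - 2 + 6*(6 - 1))/(4 + (6 - 1)) + 47)² = ((32 - 2 + 6*5)/(4 + 5) + 47)² = ((32 - 2 + 30)/9 + 47)² = ((⅑)*60 + 47)² = (20/3 + 47)² = (161/3)² = 25921/9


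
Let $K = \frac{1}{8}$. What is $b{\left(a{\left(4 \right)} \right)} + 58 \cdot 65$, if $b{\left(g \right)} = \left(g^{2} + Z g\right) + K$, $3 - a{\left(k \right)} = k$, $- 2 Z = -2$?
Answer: $\frac{30161}{8} \approx 3770.1$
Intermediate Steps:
$Z = 1$ ($Z = \left(- \frac{1}{2}\right) \left(-2\right) = 1$)
$a{\left(k \right)} = 3 - k$
$K = \frac{1}{8} \approx 0.125$
$b{\left(g \right)} = \frac{1}{8} + g + g^{2}$ ($b{\left(g \right)} = \left(g^{2} + 1 g\right) + \frac{1}{8} = \left(g^{2} + g\right) + \frac{1}{8} = \left(g + g^{2}\right) + \frac{1}{8} = \frac{1}{8} + g + g^{2}$)
$b{\left(a{\left(4 \right)} \right)} + 58 \cdot 65 = \left(\frac{1}{8} + \left(3 - 4\right) + \left(3 - 4\right)^{2}\right) + 58 \cdot 65 = \left(\frac{1}{8} + \left(3 - 4\right) + \left(3 - 4\right)^{2}\right) + 3770 = \left(\frac{1}{8} - 1 + \left(-1\right)^{2}\right) + 3770 = \left(\frac{1}{8} - 1 + 1\right) + 3770 = \frac{1}{8} + 3770 = \frac{30161}{8}$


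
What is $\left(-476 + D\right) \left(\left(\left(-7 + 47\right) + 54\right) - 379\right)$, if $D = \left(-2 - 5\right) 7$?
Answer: $149625$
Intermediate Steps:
$D = -49$ ($D = \left(-7\right) 7 = -49$)
$\left(-476 + D\right) \left(\left(\left(-7 + 47\right) + 54\right) - 379\right) = \left(-476 - 49\right) \left(\left(\left(-7 + 47\right) + 54\right) - 379\right) = - 525 \left(\left(40 + 54\right) - 379\right) = - 525 \left(94 - 379\right) = \left(-525\right) \left(-285\right) = 149625$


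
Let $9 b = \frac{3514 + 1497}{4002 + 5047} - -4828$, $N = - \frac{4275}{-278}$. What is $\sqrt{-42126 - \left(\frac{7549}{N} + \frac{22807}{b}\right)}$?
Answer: $\frac{i \sqrt{6615153781901782864375577}}{12452671155} \approx 206.54 i$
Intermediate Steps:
$N = \frac{4275}{278}$ ($N = \left(-4275\right) \left(- \frac{1}{278}\right) = \frac{4275}{278} \approx 15.378$)
$b = \frac{43693583}{81441}$ ($b = \frac{\frac{3514 + 1497}{4002 + 5047} - -4828}{9} = \frac{\frac{5011}{9049} + 4828}{9} = \frac{1}{9} \cdot \frac{43693583}{9049} = \frac{43693583}{81441} \approx 536.51$)
$\sqrt{-42126 - \left(\frac{7549}{N} + \frac{22807}{b}\right)} = \sqrt{-42126 - \left(\frac{2098622}{4275} + \frac{1857424887}{43693583}\right)} = \sqrt{-42126 - \frac{99636805934551}{186790067325}} = \sqrt{- \frac{7968355182067501}{186790067325}} = \frac{i \sqrt{6615153781901782864375577}}{12452671155}$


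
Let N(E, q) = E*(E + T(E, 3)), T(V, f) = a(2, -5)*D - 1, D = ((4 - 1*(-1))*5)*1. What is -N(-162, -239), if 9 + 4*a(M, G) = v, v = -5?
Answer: -40581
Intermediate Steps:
a(M, G) = -7/2 (a(M, G) = -9/4 + (¼)*(-5) = -9/4 - 5/4 = -7/2)
D = 25 (D = ((4 + 1)*5)*1 = (5*5)*1 = 25*1 = 25)
T(V, f) = -177/2 (T(V, f) = -7/2*25 - 1 = -175/2 - 1 = -177/2)
N(E, q) = E*(-177/2 + E) (N(E, q) = E*(E - 177/2) = E*(-177/2 + E))
-N(-162, -239) = -(-162)*(-177 + 2*(-162))/2 = -(-162)*(-177 - 324)/2 = -(-162)*(-501)/2 = -1*40581 = -40581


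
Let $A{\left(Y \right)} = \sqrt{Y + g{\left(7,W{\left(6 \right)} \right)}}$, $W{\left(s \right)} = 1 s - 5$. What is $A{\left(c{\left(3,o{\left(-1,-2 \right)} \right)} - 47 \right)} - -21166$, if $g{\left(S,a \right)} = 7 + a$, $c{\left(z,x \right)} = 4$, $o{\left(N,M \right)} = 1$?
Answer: $21166 + i \sqrt{35} \approx 21166.0 + 5.9161 i$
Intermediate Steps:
$W{\left(s \right)} = -5 + s$ ($W{\left(s \right)} = s - 5 = -5 + s$)
$A{\left(Y \right)} = \sqrt{8 + Y}$ ($A{\left(Y \right)} = \sqrt{Y + \left(7 + \left(-5 + 6\right)\right)} = \sqrt{Y + \left(7 + 1\right)} = \sqrt{Y + 8} = \sqrt{8 + Y}$)
$A{\left(c{\left(3,o{\left(-1,-2 \right)} \right)} - 47 \right)} - -21166 = \sqrt{8 + \left(4 - 47\right)} - -21166 = \sqrt{8 + \left(4 - 47\right)} + 21166 = \sqrt{8 - 43} + 21166 = \sqrt{-35} + 21166 = i \sqrt{35} + 21166 = 21166 + i \sqrt{35}$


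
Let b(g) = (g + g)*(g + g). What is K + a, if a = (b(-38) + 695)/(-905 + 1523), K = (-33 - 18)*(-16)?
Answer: 170253/206 ≈ 826.47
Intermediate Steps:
b(g) = 4*g**2 (b(g) = (2*g)*(2*g) = 4*g**2)
K = 816 (K = -51*(-16) = 816)
a = 2157/206 (a = (4*(-38)**2 + 695)/(-905 + 1523) = (4*1444 + 695)/618 = (5776 + 695)*(1/618) = 6471*(1/618) = 2157/206 ≈ 10.471)
K + a = 816 + 2157/206 = 170253/206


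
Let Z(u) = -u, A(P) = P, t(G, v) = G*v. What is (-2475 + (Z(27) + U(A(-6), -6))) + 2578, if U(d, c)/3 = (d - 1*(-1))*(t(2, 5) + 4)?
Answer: -134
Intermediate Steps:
U(d, c) = 42 + 42*d (U(d, c) = 3*((d - 1*(-1))*(2*5 + 4)) = 3*((d + 1)*(10 + 4)) = 3*((1 + d)*14) = 3*(14 + 14*d) = 42 + 42*d)
(-2475 + (Z(27) + U(A(-6), -6))) + 2578 = (-2475 + (-1*27 + (42 + 42*(-6)))) + 2578 = (-2475 + (-27 + (42 - 252))) + 2578 = (-2475 + (-27 - 210)) + 2578 = (-2475 - 237) + 2578 = -2712 + 2578 = -134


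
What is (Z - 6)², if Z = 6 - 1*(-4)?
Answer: 16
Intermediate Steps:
Z = 10 (Z = 6 + 4 = 10)
(Z - 6)² = (10 - 6)² = 4² = 16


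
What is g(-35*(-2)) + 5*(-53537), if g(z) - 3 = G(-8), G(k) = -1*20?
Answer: -267702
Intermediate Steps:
G(k) = -20
g(z) = -17 (g(z) = 3 - 20 = -17)
g(-35*(-2)) + 5*(-53537) = -17 + 5*(-53537) = -17 - 267685 = -267702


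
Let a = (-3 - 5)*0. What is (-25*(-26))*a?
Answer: 0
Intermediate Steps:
a = 0 (a = -8*0 = 0)
(-25*(-26))*a = -25*(-26)*0 = 650*0 = 0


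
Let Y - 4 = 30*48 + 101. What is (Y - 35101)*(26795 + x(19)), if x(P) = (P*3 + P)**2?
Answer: -1092952476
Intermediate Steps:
x(P) = 16*P**2 (x(P) = (3*P + P)**2 = (4*P)**2 = 16*P**2)
Y = 1545 (Y = 4 + (30*48 + 101) = 4 + (1440 + 101) = 4 + 1541 = 1545)
(Y - 35101)*(26795 + x(19)) = (1545 - 35101)*(26795 + 16*19**2) = -33556*(26795 + 16*361) = -33556*(26795 + 5776) = -33556*32571 = -1092952476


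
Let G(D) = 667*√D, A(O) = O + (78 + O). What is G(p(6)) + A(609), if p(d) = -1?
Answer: 1296 + 667*I ≈ 1296.0 + 667.0*I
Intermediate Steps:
A(O) = 78 + 2*O
G(p(6)) + A(609) = 667*√(-1) + (78 + 2*609) = 667*I + (78 + 1218) = 667*I + 1296 = 1296 + 667*I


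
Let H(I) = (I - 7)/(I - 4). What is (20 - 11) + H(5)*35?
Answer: -61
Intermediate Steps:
H(I) = (-7 + I)/(-4 + I)
(20 - 11) + H(5)*35 = (20 - 11) + ((-7 + 5)/(-4 + 5))*35 = 9 + (-2/1)*35 = 9 + (1*(-2))*35 = 9 - 2*35 = 9 - 70 = -61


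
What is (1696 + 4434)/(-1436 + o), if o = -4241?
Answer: -6130/5677 ≈ -1.0798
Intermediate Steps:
(1696 + 4434)/(-1436 + o) = (1696 + 4434)/(-1436 - 4241) = 6130/(-5677) = 6130*(-1/5677) = -6130/5677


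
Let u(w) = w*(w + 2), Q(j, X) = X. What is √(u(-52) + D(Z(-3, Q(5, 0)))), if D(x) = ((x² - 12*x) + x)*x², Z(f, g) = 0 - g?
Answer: 10*√26 ≈ 50.990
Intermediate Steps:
Z(f, g) = -g
u(w) = w*(2 + w)
D(x) = x²*(x² - 11*x) (D(x) = (x² - 11*x)*x² = x²*(x² - 11*x))
√(u(-52) + D(Z(-3, Q(5, 0)))) = √(-52*(2 - 52) + (-1*0)³*(-11 - 1*0)) = √(-52*(-50) + 0³*(-11 + 0)) = √(2600 + 0*(-11)) = √(2600 + 0) = √2600 = 10*√26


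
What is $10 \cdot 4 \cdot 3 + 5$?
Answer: $125$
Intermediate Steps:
$10 \cdot 4 \cdot 3 + 5 = 10 \cdot 12 + 5 = 120 + 5 = 125$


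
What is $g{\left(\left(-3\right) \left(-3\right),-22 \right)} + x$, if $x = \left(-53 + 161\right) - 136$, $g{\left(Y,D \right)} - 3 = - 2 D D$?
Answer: $-993$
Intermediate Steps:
$g{\left(Y,D \right)} = 3 - 2 D^{2}$ ($g{\left(Y,D \right)} = 3 + - 2 D D = 3 - 2 D^{2}$)
$x = -28$ ($x = 108 - 136 = -28$)
$g{\left(\left(-3\right) \left(-3\right),-22 \right)} + x = \left(3 - 2 \left(-22\right)^{2}\right) - 28 = \left(3 - 968\right) - 28 = -965 - 28 = -993$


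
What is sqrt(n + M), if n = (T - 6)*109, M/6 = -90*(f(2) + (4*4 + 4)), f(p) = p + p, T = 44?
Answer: I*sqrt(8818) ≈ 93.904*I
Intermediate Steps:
f(p) = 2*p
M = -12960 (M = 6*(-90*(2*2 + (4*4 + 4))) = 6*(-90*(4 + (16 + 4))) = 6*(-90*(4 + 20)) = 6*(-90*24) = 6*(-2160) = -12960)
n = 4142 (n = (44 - 6)*109 = 38*109 = 4142)
sqrt(n + M) = sqrt(4142 - 12960) = sqrt(-8818) = I*sqrt(8818)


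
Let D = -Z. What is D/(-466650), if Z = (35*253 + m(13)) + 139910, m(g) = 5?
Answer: 1653/5185 ≈ 0.31880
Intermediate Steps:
Z = 148770 (Z = (35*253 + 5) + 139910 = (8855 + 5) + 139910 = 8860 + 139910 = 148770)
D = -148770 (D = -1*148770 = -148770)
D/(-466650) = -148770/(-466650) = -148770*(-1/466650) = 1653/5185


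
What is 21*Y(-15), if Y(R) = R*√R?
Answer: -315*I*√15 ≈ -1220.0*I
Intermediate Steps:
Y(R) = R^(3/2)
21*Y(-15) = 21*(-15)^(3/2) = 21*(-15*I*√15) = -315*I*√15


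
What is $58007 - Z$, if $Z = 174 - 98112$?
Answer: $155945$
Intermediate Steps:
$Z = -97938$ ($Z = 174 - 98112 = -97938$)
$58007 - Z = 58007 - -97938 = 58007 + 97938 = 155945$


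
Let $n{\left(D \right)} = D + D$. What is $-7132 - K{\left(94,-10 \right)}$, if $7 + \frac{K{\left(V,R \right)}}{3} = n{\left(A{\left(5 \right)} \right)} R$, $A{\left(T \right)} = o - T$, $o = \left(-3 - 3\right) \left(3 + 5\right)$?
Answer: $-10291$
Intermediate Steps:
$o = -48$ ($o = \left(-6\right) 8 = -48$)
$A{\left(T \right)} = -48 - T$
$n{\left(D \right)} = 2 D$
$K{\left(V,R \right)} = -21 - 318 R$ ($K{\left(V,R \right)} = -21 + 3 \cdot 2 \left(-48 - 5\right) R = -21 + 3 \cdot 2 \left(-53\right) R = -21 + 3 \left(- 106 R\right) = -21 - 318 R$)
$-7132 - K{\left(94,-10 \right)} = -7132 - \left(-21 - -3180\right) = -7132 - \left(-21 + 3180\right) = -7132 - 3159 = -10291$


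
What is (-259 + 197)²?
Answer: 3844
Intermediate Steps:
(-259 + 197)² = (-62)² = 3844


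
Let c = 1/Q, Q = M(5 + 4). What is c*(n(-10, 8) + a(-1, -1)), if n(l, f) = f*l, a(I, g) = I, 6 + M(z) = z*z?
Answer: -27/25 ≈ -1.0800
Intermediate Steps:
M(z) = -6 + z² (M(z) = -6 + z*z = -6 + z²)
Q = 75 (Q = -6 + (5 + 4)² = -6 + 9² = -6 + 81 = 75)
c = 1/75 ≈ 0.013333
c*(n(-10, 8) + a(-1, -1)) = (8*(-10) - 1)/75 = (-80 - 1)/75 = (1/75)*(-81) = -27/25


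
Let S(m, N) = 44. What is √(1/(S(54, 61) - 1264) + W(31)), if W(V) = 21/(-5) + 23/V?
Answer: 9*I*√610793/3782 ≈ 1.8598*I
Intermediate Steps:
W(V) = -21/5 + 23/V (W(V) = 21*(-⅕) + 23/V = -21/5 + 23/V)
√(1/(S(54, 61) - 1264) + W(31)) = √(1/(44 - 1264) + (-21/5 + 23/31)) = √(1/(-1220) + (-21/5 + 23*(1/31))) = √(-1/1220 + (-21/5 + 23/31)) = √(-1/1220 - 536/155) = √(-26163/7564) = 9*I*√610793/3782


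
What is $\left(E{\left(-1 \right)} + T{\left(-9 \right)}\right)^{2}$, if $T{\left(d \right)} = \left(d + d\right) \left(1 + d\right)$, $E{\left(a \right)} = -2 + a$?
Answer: $19881$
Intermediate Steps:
$T{\left(d \right)} = 2 d \left(1 + d\right)$
$\left(E{\left(-1 \right)} + T{\left(-9 \right)}\right)^{2} = \left(\left(-2 - 1\right) + 2 \left(-9\right) \left(1 - 9\right)\right)^{2} = \left(-3 + 2 \left(-9\right) \left(-8\right)\right)^{2} = \left(-3 + 144\right)^{2} = 141^{2} = 19881$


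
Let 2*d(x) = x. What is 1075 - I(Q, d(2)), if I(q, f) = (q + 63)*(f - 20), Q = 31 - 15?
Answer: 2576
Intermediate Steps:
d(x) = x/2
Q = 16
I(q, f) = (-20 + f)*(63 + q) (I(q, f) = (63 + q)*(-20 + f) = (-20 + f)*(63 + q))
1075 - I(Q, d(2)) = 1075 - (-1260 - 20*16 + 63*((½)*2) + ((½)*2)*16) = 1075 - (-1260 - 320 + 63*1 + 1*16) = 1075 - (-1260 - 320 + 63 + 16) = 1075 - 1*(-1501) = 1075 + 1501 = 2576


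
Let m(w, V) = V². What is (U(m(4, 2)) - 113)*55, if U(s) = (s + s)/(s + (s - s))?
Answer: -6105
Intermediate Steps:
U(s) = 2 (U(s) = (2*s)/(s + 0) = (2*s)/s = 2)
(U(m(4, 2)) - 113)*55 = (2 - 113)*55 = -111*55 = -6105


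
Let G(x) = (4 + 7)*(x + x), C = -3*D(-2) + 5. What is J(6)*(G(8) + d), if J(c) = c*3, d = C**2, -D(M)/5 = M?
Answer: 14418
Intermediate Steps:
D(M) = -5*M
C = -25 (C = -(-15)*(-2) + 5 = -3*10 + 5 = -30 + 5 = -25)
G(x) = 22*x (G(x) = 11*(2*x) = 22*x)
d = 625 (d = (-25)**2 = 625)
J(c) = 3*c
J(6)*(G(8) + d) = (3*6)*(22*8 + 625) = 18*(176 + 625) = 18*801 = 14418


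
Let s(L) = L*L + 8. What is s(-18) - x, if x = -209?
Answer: 541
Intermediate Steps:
s(L) = 8 + L**2 (s(L) = L**2 + 8 = 8 + L**2)
s(-18) - x = (8 + (-18)**2) - 1*(-209) = (8 + 324) + 209 = 332 + 209 = 541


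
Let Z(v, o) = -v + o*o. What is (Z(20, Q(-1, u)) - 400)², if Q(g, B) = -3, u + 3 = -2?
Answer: 168921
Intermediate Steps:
u = -5 (u = -3 - 2 = -5)
Z(v, o) = o² - v (Z(v, o) = -v + o² = o² - v)
(Z(20, Q(-1, u)) - 400)² = (((-3)² - 1*20) - 400)² = ((9 - 20) - 400)² = (-11 - 400)² = (-411)² = 168921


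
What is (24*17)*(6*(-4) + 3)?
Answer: -8568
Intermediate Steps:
(24*17)*(6*(-4) + 3) = 408*(-24 + 3) = 408*(-21) = -8568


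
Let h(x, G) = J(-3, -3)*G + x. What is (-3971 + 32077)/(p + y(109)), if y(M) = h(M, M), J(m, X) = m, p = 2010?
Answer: 14053/896 ≈ 15.684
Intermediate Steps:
h(x, G) = x - 3*G (h(x, G) = -3*G + x = x - 3*G)
y(M) = -2*M (y(M) = M - 3*M = -2*M)
(-3971 + 32077)/(p + y(109)) = (-3971 + 32077)/(2010 - 2*109) = 28106/(2010 - 218) = 28106/1792 = 28106*(1/1792) = 14053/896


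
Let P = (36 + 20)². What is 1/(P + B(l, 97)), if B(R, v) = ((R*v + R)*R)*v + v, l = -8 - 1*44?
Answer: 1/25707457 ≈ 3.8899e-8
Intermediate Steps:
l = -52 (l = -8 - 44 = -52)
B(R, v) = v + R*v*(R + R*v) (B(R, v) = ((R + R*v)*R)*v + v = (R*(R + R*v))*v + v = R*v*(R + R*v) + v = v + R*v*(R + R*v))
P = 3136 (P = 56² = 3136)
1/(P + B(l, 97)) = 1/(3136 + 97*(1 + (-52)² + 97*(-52)²)) = 1/(3136 + 97*(1 + 2704 + 97*2704)) = 1/(3136 + 97*(1 + 2704 + 262288)) = 1/(3136 + 97*264993) = 1/(3136 + 25704321) = 1/25707457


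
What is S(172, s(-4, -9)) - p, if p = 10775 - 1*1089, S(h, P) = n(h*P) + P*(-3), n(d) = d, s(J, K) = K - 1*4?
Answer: -11883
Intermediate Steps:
s(J, K) = -4 + K (s(J, K) = K - 4 = -4 + K)
S(h, P) = -3*P + P*h (S(h, P) = h*P + P*(-3) = P*h - 3*P = -3*P + P*h)
p = 9686 (p = 10775 - 1089 = 9686)
S(172, s(-4, -9)) - p = (-4 - 9)*(-3 + 172) - 1*9686 = -13*169 - 9686 = -2197 - 9686 = -11883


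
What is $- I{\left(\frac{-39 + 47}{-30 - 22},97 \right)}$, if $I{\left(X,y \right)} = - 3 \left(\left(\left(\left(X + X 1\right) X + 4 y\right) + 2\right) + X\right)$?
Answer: $\frac{197676}{169} \approx 1169.7$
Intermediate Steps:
$I{\left(X,y \right)} = -6 - 12 y - 6 X^{2} - 3 X$ ($I{\left(X,y \right)} = - 3 \left(\left(\left(\left(X + X\right) X + 4 y\right) + 2\right) + X\right) = - 3 \left(\left(\left(2 X X + 4 y\right) + 2\right) + X\right) = - 3 \left(\left(\left(2 X^{2} + 4 y\right) + 2\right) + X\right) = - 3 \left(\left(2 + 2 X^{2} + 4 y\right) + X\right) = - 3 \left(2 + X + 2 X^{2} + 4 y\right) = -6 - 12 y - 6 X^{2} - 3 X$)
$- I{\left(\frac{-39 + 47}{-30 - 22},97 \right)} = - (-6 - 1164 - 6 \left(\frac{-39 + 47}{-30 - 22}\right)^{2} - 3 \frac{-39 + 47}{-30 - 22}) = - (-6 - 1164 - 6 \left(\frac{8}{-52}\right)^{2} - 3 \frac{8}{-52}) = - (-6 - 1164 - 6 \left(8 \left(- \frac{1}{52}\right)\right)^{2} - 3 \cdot 8 \left(- \frac{1}{52}\right)) = - (-6 - 1164 - 6 \left(- \frac{2}{13}\right)^{2} - - \frac{6}{13}) = - (-6 - 1164 - \frac{24}{169} + \frac{6}{13}) = \left(-1\right) \left(- \frac{197676}{169}\right) = \frac{197676}{169}$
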